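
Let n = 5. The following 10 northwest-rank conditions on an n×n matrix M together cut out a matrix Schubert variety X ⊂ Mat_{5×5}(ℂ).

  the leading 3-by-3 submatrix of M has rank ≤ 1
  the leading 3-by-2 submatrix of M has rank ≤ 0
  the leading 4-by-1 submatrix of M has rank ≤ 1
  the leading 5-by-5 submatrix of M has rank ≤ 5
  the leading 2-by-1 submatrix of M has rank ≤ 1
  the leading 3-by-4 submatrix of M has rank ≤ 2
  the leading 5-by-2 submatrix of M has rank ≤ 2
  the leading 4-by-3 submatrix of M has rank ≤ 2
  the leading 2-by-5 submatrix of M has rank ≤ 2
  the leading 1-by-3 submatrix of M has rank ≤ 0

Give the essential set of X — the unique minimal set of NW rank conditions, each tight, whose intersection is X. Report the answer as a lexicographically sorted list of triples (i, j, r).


Propagating the 10 rank bounds to every northwest block:

  i=1: 0 | 0 | 0 | 1 | 1
  i=2: 0 | 0 | 1 | 2 | 2
  i=3: 0 | 0 | 1 | 2 | 3
  i=4: 1 | 1 | 2 | 3 | 4
  i=5: 1 | 2 | 3 | 4 | 5

reading off 1-entries of Δ²R: w = (4, 3, 5, 1, 2).

Fulton essential set (2 of the 7 Rothe cells):

[(1, 3, 0), (3, 2, 0)]


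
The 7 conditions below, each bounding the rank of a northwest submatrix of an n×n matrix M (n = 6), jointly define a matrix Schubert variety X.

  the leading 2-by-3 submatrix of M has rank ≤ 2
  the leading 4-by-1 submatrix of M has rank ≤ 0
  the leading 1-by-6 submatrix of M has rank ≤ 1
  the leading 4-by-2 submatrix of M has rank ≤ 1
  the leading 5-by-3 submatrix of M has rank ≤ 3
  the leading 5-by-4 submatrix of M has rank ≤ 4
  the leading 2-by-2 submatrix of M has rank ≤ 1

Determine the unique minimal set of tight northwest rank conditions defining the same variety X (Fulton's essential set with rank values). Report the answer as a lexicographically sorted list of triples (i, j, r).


Reconstructing r_w from the 7 given conditions:

  0 | 1 | 1 | 1 | 1 | 1
  0 | 1 | 2 | 2 | 2 | 2
  0 | 1 | 2 | 3 | 3 | 3
  0 | 1 | 2 | 3 | 4 | 4
  1 | 2 | 3 | 4 | 5 | 5
  1 | 2 | 3 | 4 | 5 | 6

second differences of R give the permutation w = (2, 3, 4, 5, 1, 6).

Fulton essential set (1 of the 4 Rothe cells):

[(4, 1, 0)]


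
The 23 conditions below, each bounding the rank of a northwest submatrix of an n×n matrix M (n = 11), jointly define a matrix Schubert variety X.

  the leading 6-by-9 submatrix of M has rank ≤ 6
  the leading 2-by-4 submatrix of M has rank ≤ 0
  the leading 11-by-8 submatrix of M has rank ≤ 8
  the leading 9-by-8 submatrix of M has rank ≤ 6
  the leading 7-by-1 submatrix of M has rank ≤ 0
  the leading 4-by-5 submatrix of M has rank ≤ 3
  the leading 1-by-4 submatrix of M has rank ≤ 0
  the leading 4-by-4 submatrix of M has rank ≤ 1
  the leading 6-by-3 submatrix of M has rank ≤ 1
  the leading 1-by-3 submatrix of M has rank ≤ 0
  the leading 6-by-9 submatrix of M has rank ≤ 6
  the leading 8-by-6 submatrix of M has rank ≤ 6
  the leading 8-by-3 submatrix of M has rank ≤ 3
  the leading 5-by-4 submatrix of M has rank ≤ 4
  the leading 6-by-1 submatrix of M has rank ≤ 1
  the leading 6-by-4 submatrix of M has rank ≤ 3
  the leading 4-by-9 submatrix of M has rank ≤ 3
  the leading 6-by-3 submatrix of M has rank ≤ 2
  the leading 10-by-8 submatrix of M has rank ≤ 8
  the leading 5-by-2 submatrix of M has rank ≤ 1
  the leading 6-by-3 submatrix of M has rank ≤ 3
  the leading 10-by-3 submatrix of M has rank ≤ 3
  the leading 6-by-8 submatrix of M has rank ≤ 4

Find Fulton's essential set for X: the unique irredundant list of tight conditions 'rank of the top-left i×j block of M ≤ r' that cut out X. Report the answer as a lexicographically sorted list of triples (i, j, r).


The tightest implied rank at each (i,j), from the 23 conditions:

  R[1]: 0, 0, 0, 0, 1, 1, 1, 1, 1, 1, 1
  R[2]: 0, 0, 0, 0, 1, 2, 2, 2, 2, 2, 2
  R[3]: 0, 1, 1, 1, 2, 3, 3, 3, 3, 3, 3
  R[4]: 0, 1, 1, 1, 2, 3, 3, 3, 3, 4, 4
  R[5]: 0, 1, 1, 2, 3, 4, 4, 4, 4, 5, 5
  R[6]: 0, 1, 1, 2, 3, 4, 4, 4, 5, 6, 6
  R[7]: 0, 1, 2, 3, 4, 5, 5, 5, 6, 7, 7
  R[8]: 1, 2, 3, 4, 5, 6, 6, 6, 7, 8, 8
  R[9]: 1, 2, 3, 4, 5, 6, 6, 6, 7, 8, 9
  R[10]: 1, 2, 3, 4, 5, 6, 7, 7, 8, 9, 10
  R[11]: 1, 2, 3, 4, 5, 6, 7, 8, 9, 10, 11

reading off 1-entries of Δ²R: w = (5, 6, 2, 10, 4, 9, 3, 1, 11, 7, 8).

7 SE-corners of the 24-cell Rothe diagram give Ess(w):

[(2, 4, 0), (4, 4, 1), (4, 9, 3), (6, 3, 1), (6, 8, 4), (7, 1, 0), (9, 8, 6)]


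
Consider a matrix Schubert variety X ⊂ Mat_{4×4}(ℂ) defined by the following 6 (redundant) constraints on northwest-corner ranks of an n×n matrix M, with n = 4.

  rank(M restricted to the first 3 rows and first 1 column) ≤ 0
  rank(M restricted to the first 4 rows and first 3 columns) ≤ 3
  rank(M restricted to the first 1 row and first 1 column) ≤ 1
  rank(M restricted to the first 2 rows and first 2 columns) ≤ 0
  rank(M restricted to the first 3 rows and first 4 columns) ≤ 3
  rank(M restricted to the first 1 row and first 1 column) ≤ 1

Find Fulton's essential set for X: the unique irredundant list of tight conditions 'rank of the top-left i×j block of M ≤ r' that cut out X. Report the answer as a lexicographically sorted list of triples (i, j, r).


Rank table r_w(4×4) implied by the 6 constraints:

  i=1: 0 | 0 | 1 | 1
  i=2: 0 | 0 | 1 | 2
  i=3: 0 | 1 | 2 | 3
  i=4: 1 | 2 | 3 | 4

so w = (3, 4, 2, 1).

D(w) has 5 cells with 2 SE-corners; essential set:

[(2, 2, 0), (3, 1, 0)]


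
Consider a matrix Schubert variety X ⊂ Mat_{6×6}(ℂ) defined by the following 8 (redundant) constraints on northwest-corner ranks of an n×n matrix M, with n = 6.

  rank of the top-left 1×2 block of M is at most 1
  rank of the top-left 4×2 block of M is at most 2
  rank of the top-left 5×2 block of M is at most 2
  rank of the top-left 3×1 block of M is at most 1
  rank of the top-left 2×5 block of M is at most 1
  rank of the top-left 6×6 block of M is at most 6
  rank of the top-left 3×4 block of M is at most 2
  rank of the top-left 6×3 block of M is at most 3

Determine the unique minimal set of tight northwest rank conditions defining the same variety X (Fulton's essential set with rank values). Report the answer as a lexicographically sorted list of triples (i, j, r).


Propagating the 8 rank bounds to every northwest block:

  row 1: 1, 1, 1, 1, 1, 1
  row 2: 1, 1, 1, 1, 1, 2
  row 3: 1, 2, 2, 2, 2, 3
  row 4: 1, 2, 3, 3, 3, 4
  row 5: 1, 2, 3, 4, 4, 5
  row 6: 1, 2, 3, 4, 5, 6

giving w = (1, 6, 2, 3, 4, 5) via Δ²R.

ℓ(w)=4; the 1 essential cell (i,j,r):

[(2, 5, 1)]


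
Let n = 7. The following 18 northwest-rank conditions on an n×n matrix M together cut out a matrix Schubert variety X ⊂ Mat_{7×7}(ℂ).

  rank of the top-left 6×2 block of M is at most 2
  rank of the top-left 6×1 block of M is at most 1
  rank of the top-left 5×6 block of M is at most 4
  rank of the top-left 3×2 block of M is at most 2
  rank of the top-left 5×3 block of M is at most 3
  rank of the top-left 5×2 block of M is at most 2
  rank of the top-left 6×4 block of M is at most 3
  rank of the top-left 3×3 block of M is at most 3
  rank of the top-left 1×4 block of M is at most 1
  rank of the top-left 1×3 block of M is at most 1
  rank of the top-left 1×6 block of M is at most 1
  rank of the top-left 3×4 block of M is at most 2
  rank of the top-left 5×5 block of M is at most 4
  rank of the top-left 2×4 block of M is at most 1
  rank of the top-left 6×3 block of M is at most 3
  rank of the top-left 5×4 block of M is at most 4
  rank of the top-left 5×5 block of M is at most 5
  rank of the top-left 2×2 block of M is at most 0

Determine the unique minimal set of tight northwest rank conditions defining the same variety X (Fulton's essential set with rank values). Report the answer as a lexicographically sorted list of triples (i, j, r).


Recovering R(i,j) via the rank-extension bound from the 18 conditions:

  i=1: 0 | 0 | 1 | 1 | 1 | 1 | 1
  i=2: 0 | 0 | 1 | 1 | 2 | 2 | 2
  i=3: 1 | 1 | 2 | 2 | 3 | 3 | 3
  i=4: 1 | 2 | 3 | 3 | 4 | 4 | 4
  i=5: 1 | 2 | 3 | 3 | 4 | 4 | 5
  i=6: 1 | 2 | 3 | 3 | 4 | 5 | 6
  i=7: 1 | 2 | 3 | 4 | 5 | 6 | 7

giving w = (3, 5, 1, 2, 7, 6, 4) via Δ²R.

Rothe diagram D(w) (8 cells), 4 SE-corners (essential conditions):

[(2, 2, 0), (2, 4, 1), (5, 6, 4), (6, 4, 3)]


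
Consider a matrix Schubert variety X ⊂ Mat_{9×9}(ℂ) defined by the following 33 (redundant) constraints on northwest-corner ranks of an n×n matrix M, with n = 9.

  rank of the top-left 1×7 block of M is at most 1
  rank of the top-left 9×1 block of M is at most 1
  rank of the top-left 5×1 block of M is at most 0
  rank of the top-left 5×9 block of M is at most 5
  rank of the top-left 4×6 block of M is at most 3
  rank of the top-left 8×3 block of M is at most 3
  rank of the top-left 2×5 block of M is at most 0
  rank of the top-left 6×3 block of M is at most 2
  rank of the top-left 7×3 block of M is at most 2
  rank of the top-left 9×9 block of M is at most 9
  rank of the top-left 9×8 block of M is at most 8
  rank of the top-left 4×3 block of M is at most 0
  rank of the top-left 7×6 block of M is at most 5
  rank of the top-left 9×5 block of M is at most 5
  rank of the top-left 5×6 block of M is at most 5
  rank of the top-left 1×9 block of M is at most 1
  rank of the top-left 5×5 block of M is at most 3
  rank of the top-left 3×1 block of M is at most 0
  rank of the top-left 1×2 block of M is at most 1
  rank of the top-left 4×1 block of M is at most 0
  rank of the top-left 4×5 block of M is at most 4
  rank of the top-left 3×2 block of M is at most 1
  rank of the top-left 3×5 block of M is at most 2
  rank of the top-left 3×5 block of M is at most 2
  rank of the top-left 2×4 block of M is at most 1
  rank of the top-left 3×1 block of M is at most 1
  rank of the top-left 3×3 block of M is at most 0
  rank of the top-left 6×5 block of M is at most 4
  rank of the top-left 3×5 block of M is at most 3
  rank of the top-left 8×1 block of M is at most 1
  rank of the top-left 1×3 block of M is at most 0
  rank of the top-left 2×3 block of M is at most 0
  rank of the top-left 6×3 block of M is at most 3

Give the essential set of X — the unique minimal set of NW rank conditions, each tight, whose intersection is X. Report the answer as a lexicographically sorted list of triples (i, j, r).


Rank table r_w(9×9) implied by the 33 constraints:

  i=1: 0  0  0  0  0  1  1  1  1
  i=2: 0  0  0  0  0  1  2  2  2
  i=3: 0  0  0  1  1  2  3  3  3
  i=4: 0  0  0  1  2  3  4  4  4
  i=5: 0  1  1  2  3  4  5  5  5
  i=6: 1  2  2  3  4  5  6  6  6
  i=7: 1  2  2  3  4  5  6  7  7
  i=8: 1  2  3  4  5  6  7  8  8
  i=9: 1  2  3  4  5  6  7  8  9

giving w = (6, 7, 4, 5, 2, 1, 8, 3, 9) via Δ²R.

Rothe diagram D(w) (18 cells), 4 SE-corners (essential conditions):

[(2, 5, 0), (4, 3, 0), (5, 1, 0), (7, 3, 2)]


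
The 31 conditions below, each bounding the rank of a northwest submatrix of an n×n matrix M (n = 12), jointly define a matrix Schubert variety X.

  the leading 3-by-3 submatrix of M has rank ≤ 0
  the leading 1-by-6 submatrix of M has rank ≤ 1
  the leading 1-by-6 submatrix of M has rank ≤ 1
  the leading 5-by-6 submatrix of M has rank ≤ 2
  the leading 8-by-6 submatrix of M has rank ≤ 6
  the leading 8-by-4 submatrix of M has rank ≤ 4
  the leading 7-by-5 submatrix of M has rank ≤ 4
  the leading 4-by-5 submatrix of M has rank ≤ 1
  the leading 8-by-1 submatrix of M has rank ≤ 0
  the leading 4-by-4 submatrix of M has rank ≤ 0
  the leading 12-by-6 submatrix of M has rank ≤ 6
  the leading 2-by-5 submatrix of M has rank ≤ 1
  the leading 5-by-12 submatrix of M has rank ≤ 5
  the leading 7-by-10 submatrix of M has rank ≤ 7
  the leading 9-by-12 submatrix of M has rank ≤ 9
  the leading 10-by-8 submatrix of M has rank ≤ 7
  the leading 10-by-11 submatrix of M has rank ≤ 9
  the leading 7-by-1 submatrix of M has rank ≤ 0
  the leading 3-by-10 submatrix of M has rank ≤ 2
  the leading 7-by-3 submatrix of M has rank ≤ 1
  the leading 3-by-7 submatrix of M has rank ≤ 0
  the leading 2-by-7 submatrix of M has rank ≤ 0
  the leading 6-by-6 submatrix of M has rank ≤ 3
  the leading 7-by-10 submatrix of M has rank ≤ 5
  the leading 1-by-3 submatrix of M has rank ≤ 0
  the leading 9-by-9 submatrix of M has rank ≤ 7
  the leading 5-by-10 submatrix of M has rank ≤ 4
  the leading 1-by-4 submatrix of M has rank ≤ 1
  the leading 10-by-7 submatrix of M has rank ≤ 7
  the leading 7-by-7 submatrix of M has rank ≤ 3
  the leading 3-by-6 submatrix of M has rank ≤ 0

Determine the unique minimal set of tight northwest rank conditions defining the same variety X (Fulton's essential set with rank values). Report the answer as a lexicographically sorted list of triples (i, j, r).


Reconstructing r_w from the 31 given conditions:

  i=1: 0  0  0  0  0  0  0  1  1  1  1  1
  i=2: 0  0  0  0  0  0  0  1  2  2  2  2
  i=3: 0  0  0  0  0  0  0  1  2  2  3  3
  i=4: 0  0  0  0  1  1  1  2  3  3  4  4
  i=5: 0  1  1  1  2  2  2  3  4  4  5  5
  i=6: 0  1  1  2  3  3  3  4  5  5  6  6
  i=7: 0  1  1  2  3  3  3  4  5  5  6  7
  i=8: 0  1  2  3  4  4  4  5  6  6  7  8
  i=9: 1  2  3  4  5  5  5  6  7  7  8  9
  i=10: 1  2  3  4  5  6  6  7  8  8  9  10
  i=11: 1  2  3  4  5  6  7  8  9  9  10  11
  i=12: 1  2  3  4  5  6  7  8  9  10  11  12

giving w = (8, 9, 11, 5, 2, 4, 12, 3, 1, 6, 7, 10) via Δ²R.

Rothe diagram D(w) (35 cells), 7 SE-corners (essential conditions):

[(3, 7, 0), (3, 10, 2), (4, 4, 0), (7, 3, 1), (7, 7, 3), (7, 10, 5), (8, 1, 0)]


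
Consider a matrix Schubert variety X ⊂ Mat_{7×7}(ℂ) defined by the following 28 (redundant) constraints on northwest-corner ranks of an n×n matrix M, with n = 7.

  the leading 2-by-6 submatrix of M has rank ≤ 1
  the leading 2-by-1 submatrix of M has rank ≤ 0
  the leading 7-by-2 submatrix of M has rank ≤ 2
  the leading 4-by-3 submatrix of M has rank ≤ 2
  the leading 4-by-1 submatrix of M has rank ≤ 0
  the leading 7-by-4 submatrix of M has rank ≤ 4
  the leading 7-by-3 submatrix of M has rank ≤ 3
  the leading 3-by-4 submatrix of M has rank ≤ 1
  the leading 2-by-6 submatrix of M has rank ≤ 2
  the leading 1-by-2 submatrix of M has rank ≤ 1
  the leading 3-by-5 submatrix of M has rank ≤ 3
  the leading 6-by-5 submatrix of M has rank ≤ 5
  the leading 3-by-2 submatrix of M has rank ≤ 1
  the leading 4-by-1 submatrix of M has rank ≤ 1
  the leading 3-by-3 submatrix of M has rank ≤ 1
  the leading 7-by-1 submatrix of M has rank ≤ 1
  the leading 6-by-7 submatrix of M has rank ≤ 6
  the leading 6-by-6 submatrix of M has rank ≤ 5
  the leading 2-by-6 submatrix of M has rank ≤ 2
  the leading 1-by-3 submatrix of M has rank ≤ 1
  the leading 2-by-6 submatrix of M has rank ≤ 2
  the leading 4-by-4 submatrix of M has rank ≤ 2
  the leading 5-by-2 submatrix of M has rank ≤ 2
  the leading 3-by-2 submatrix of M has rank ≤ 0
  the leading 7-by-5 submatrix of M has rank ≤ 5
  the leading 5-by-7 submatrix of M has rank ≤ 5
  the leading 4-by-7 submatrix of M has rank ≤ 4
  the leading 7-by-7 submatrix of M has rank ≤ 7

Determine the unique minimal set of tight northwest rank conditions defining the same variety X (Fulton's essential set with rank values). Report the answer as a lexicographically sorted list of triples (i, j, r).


Reconstructing r_w from the 28 given conditions:

  i=1: 0, 0, 1, 1, 1, 1, 1
  i=2: 0, 0, 1, 1, 1, 1, 2
  i=3: 0, 0, 1, 1, 2, 2, 3
  i=4: 0, 1, 2, 2, 3, 3, 4
  i=5: 1, 2, 3, 3, 4, 4, 5
  i=6: 1, 2, 3, 4, 5, 5, 6
  i=7: 1, 2, 3, 4, 5, 6, 7

so w = (3, 7, 5, 2, 1, 4, 6).

Fulton essential set (4 of the 11 Rothe cells):

[(2, 6, 1), (3, 2, 0), (3, 4, 1), (4, 1, 0)]


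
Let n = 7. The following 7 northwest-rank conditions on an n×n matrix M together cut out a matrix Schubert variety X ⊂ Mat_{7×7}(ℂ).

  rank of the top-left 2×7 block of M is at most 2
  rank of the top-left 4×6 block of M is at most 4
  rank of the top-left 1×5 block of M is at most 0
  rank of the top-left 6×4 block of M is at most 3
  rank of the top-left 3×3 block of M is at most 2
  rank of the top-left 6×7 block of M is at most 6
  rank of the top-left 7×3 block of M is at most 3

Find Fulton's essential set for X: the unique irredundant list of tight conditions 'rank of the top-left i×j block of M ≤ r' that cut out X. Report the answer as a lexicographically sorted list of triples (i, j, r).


Reconstructing r_w from the 7 given conditions:

  i=1: 0  0  0  0  0  1  1
  i=2: 1  1  1  1  1  2  2
  i=3: 1  2  2  2  2  3  3
  i=4: 1  2  3  3  3  4  4
  i=5: 1  2  3  3  4  5  5
  i=6: 1  2  3  3  4  5  6
  i=7: 1  2  3  4  5  6  7

the unique w with this rank table is (6, 1, 2, 3, 5, 7, 4).

Fulton essential set (2 of the 7 Rothe cells):

[(1, 5, 0), (6, 4, 3)]


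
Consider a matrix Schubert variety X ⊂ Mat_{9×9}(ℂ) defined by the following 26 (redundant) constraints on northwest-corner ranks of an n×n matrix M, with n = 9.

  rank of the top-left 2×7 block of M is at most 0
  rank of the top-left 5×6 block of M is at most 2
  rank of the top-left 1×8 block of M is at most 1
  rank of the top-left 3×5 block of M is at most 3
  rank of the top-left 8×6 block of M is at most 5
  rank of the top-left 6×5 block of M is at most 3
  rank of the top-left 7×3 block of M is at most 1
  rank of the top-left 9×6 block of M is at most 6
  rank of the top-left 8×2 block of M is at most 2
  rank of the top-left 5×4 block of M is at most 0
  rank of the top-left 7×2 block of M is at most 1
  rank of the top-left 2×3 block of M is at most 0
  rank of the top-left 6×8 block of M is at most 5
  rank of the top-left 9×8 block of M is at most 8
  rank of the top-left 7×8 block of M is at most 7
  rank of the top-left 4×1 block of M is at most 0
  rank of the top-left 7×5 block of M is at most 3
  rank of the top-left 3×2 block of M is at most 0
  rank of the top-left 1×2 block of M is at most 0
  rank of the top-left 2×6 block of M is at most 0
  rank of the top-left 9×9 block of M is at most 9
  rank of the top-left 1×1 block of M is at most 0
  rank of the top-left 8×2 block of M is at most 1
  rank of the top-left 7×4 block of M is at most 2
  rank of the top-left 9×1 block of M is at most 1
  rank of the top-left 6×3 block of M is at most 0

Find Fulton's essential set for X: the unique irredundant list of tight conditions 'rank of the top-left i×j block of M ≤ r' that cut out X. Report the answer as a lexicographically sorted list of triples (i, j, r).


Recovering R(i,j) via the rank-extension bound from the 26 conditions:

  row 1: 0  0  0  0  0  0  0  1  1
  row 2: 0  0  0  0  0  0  0  1  2
  row 3: 0  0  0  0  1  1  1  2  3
  row 4: 0  0  0  0  1  2  2  3  4
  row 5: 0  0  0  0  1  2  3  4  5
  row 6: 0  0  0  1  2  3  4  5  6
  row 7: 1  1  1  2  3  4  5  6  7
  row 8: 1  1  2  3  4  5  6  7  8
  row 9: 1  2  3  4  5  6  7  8  9

second differences of R give the permutation w = (8, 9, 5, 6, 7, 4, 1, 3, 2).

|D(w)|=30, |Ess(w)|=4:

[(2, 7, 0), (5, 4, 0), (6, 3, 0), (8, 2, 1)]


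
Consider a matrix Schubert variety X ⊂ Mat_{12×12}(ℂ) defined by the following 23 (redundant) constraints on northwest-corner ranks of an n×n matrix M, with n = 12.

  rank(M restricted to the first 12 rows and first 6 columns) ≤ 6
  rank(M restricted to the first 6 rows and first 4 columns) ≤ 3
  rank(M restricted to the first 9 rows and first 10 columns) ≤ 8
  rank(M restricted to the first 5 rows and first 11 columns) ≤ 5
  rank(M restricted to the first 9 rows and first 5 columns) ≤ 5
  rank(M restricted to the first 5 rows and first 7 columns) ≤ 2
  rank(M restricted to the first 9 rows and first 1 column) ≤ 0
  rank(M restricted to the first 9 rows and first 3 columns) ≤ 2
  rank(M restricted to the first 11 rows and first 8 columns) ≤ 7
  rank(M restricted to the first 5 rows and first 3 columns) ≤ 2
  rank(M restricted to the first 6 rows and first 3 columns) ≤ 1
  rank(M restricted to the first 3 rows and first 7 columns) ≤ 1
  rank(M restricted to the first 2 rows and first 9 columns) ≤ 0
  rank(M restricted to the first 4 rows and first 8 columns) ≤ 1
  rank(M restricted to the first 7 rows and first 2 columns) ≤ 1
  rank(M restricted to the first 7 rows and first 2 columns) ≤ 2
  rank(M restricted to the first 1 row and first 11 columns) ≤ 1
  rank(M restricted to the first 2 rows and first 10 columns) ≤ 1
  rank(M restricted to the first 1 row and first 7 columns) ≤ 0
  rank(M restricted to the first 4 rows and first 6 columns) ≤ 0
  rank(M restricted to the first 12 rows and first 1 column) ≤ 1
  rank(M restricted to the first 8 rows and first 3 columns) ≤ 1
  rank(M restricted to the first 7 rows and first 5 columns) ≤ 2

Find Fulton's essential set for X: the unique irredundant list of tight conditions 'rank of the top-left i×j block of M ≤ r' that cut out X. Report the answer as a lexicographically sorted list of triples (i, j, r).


Propagating the 23 rank bounds to every northwest block:

  row 1: 0 | 0 | 0 | 0 | 0 | 0 | 0 | 0 | 0 | 1 | 1 | 1
  row 2: 0 | 0 | 0 | 0 | 0 | 0 | 0 | 0 | 0 | 1 | 2 | 2
  row 3: 0 | 0 | 0 | 0 | 0 | 0 | 1 | 1 | 1 | 2 | 3 | 3
  row 4: 0 | 0 | 0 | 0 | 0 | 0 | 1 | 1 | 2 | 3 | 4 | 4
  row 5: 0 | 1 | 1 | 1 | 1 | 1 | 2 | 2 | 3 | 4 | 5 | 5
  row 6: 0 | 1 | 1 | 2 | 2 | 2 | 3 | 3 | 4 | 5 | 6 | 6
  row 7: 0 | 1 | 1 | 2 | 2 | 3 | 4 | 4 | 5 | 6 | 7 | 7
  row 8: 0 | 1 | 1 | 2 | 3 | 4 | 5 | 5 | 6 | 7 | 8 | 8
  row 9: 0 | 1 | 2 | 3 | 4 | 5 | 6 | 6 | 7 | 8 | 9 | 9
  row 10: 1 | 2 | 3 | 4 | 5 | 6 | 7 | 7 | 8 | 9 | 10 | 10
  row 11: 1 | 2 | 3 | 4 | 5 | 6 | 7 | 7 | 8 | 9 | 10 | 11
  row 12: 1 | 2 | 3 | 4 | 5 | 6 | 7 | 8 | 9 | 10 | 11 | 12

the unique w with this rank table is (10, 11, 7, 9, 2, 4, 6, 5, 3, 1, 12, 8).

Fulton essential set (7 of the 41 Rothe cells):

[(2, 9, 0), (4, 6, 0), (4, 8, 1), (7, 5, 2), (8, 3, 1), (9, 1, 0), (11, 8, 7)]


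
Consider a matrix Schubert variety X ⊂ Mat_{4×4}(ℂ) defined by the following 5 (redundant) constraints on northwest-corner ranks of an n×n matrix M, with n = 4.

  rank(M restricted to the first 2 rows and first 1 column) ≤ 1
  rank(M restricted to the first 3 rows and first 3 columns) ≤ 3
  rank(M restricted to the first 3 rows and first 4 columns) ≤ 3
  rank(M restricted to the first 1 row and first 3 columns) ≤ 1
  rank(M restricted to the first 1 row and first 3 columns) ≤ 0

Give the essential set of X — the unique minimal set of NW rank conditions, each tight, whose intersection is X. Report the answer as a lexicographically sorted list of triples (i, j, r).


Rank table r_w(4×4) implied by the 5 constraints:

  i=1: 0 0 0 1
  i=2: 1 1 1 2
  i=3: 1 2 2 3
  i=4: 1 2 3 4

reading off 1-entries of Δ²R: w = (4, 1, 2, 3).

Fulton essential set (1 of the 3 Rothe cells):

[(1, 3, 0)]


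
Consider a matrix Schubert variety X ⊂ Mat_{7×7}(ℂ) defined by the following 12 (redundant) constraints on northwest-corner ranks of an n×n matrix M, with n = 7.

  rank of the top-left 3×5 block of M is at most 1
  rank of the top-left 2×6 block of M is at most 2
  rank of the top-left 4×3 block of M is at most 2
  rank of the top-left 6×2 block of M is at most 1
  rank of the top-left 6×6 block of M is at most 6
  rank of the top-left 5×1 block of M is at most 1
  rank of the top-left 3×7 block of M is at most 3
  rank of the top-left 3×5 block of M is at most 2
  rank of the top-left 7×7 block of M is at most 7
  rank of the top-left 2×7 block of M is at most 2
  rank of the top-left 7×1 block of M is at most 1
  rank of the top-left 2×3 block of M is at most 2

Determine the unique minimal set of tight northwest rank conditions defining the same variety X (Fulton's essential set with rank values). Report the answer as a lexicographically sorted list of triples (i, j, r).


The tightest implied rank at each (i,j), from the 12 conditions:

  1 1 1 1 1 1 1
  1 1 1 1 1 2 2
  1 1 1 1 1 2 3
  1 1 2 2 2 3 4
  1 1 2 3 3 4 5
  1 1 2 3 4 5 6
  1 2 3 4 5 6 7

giving w = (1, 6, 7, 3, 4, 5, 2) via Δ²R.

Rothe diagram D(w) (11 cells), 2 SE-corners (essential conditions):

[(3, 5, 1), (6, 2, 1)]


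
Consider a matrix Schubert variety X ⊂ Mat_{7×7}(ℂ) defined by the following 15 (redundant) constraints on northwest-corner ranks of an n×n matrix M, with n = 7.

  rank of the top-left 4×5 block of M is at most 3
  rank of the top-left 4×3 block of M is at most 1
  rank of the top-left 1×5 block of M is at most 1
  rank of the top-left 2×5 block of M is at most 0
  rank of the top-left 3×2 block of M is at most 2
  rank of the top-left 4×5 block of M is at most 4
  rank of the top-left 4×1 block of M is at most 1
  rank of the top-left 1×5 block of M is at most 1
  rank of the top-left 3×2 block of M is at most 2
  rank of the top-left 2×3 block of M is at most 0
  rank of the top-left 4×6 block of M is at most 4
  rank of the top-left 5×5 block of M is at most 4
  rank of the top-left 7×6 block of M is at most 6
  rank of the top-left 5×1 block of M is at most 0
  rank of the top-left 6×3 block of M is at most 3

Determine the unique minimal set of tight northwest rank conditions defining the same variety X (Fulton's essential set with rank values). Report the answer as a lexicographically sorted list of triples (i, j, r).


Computing R[i][j] = min implied NW-rank bound (n=7, 15 conditions):

  i=1: 0  0  0  0  0  1  1
  i=2: 0  0  0  0  0  1  2
  i=3: 0  1  1  1  1  2  3
  i=4: 0  1  1  2  2  3  4
  i=5: 0  1  2  3  3  4  5
  i=6: 1  2  3  4  4  5  6
  i=7: 1  2  3  4  5  6  7

giving w = (6, 7, 2, 4, 3, 1, 5) via Δ²R.

3 SE-corners of the 14-cell Rothe diagram give Ess(w):

[(2, 5, 0), (4, 3, 1), (5, 1, 0)]


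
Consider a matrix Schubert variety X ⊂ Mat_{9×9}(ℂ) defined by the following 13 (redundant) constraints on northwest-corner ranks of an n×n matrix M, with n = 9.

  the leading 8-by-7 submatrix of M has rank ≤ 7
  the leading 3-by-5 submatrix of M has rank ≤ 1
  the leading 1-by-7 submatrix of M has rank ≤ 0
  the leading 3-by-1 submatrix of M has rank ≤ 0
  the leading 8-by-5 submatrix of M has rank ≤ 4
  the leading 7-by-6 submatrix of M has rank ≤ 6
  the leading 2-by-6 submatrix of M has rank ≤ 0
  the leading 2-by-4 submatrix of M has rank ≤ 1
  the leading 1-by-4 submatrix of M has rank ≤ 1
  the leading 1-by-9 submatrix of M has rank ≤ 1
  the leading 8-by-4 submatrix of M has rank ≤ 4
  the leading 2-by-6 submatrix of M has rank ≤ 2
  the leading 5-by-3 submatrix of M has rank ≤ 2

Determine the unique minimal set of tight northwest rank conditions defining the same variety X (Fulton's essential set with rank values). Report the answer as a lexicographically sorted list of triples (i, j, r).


Reconstructing r_w from the 13 given conditions:

  row 1: 0, 0, 0, 0, 0, 0, 0, 1, 1
  row 2: 0, 0, 0, 0, 0, 0, 1, 2, 2
  row 3: 0, 1, 1, 1, 1, 1, 2, 3, 3
  row 4: 1, 2, 2, 2, 2, 2, 3, 4, 4
  row 5: 1, 2, 2, 3, 3, 3, 4, 5, 5
  row 6: 1, 2, 3, 4, 4, 4, 5, 6, 6
  row 7: 1, 2, 3, 4, 4, 5, 6, 7, 7
  row 8: 1, 2, 3, 4, 4, 5, 6, 7, 8
  row 9: 1, 2, 3, 4, 5, 6, 7, 8, 9

giving w = (8, 7, 2, 1, 4, 3, 6, 9, 5) via Δ²R.

5 SE-corners of the 17-cell Rothe diagram give Ess(w):

[(1, 7, 0), (2, 6, 0), (3, 1, 0), (5, 3, 2), (8, 5, 4)]


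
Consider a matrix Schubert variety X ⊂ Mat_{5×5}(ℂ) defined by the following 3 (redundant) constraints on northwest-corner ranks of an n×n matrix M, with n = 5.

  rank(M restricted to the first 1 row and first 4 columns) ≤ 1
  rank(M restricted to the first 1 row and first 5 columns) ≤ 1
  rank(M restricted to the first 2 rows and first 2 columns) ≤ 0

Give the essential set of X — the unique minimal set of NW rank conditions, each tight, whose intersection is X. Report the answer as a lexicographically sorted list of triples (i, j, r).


The tightest implied rank at each (i,j), from the 3 conditions:

  0, 0, 1, 1, 1
  0, 0, 1, 2, 2
  1, 1, 2, 3, 3
  1, 2, 3, 4, 4
  1, 2, 3, 4, 5

so w = (3, 4, 1, 2, 5).

ℓ(w)=4; the 1 essential cell (i,j,r):

[(2, 2, 0)]


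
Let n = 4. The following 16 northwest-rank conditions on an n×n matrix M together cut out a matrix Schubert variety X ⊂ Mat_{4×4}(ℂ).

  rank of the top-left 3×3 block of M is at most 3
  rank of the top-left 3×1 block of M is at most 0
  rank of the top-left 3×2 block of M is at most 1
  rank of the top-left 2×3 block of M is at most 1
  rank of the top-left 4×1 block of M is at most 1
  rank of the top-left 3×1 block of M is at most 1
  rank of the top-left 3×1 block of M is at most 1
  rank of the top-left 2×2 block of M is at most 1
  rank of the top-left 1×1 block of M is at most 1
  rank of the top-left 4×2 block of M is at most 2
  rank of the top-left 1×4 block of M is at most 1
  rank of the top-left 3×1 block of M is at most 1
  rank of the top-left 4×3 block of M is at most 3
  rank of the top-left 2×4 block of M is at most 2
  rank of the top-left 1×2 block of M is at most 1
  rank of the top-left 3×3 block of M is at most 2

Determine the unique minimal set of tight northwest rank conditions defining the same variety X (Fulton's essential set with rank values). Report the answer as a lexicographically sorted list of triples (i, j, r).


Propagating the 16 rank bounds to every northwest block:

  i=1: 0 | 1 | 1 | 1
  i=2: 0 | 1 | 1 | 2
  i=3: 0 | 1 | 2 | 3
  i=4: 1 | 2 | 3 | 4

second differences of R give the permutation w = (2, 4, 3, 1).

2 SE-corners of the 4-cell Rothe diagram give Ess(w):

[(2, 3, 1), (3, 1, 0)]


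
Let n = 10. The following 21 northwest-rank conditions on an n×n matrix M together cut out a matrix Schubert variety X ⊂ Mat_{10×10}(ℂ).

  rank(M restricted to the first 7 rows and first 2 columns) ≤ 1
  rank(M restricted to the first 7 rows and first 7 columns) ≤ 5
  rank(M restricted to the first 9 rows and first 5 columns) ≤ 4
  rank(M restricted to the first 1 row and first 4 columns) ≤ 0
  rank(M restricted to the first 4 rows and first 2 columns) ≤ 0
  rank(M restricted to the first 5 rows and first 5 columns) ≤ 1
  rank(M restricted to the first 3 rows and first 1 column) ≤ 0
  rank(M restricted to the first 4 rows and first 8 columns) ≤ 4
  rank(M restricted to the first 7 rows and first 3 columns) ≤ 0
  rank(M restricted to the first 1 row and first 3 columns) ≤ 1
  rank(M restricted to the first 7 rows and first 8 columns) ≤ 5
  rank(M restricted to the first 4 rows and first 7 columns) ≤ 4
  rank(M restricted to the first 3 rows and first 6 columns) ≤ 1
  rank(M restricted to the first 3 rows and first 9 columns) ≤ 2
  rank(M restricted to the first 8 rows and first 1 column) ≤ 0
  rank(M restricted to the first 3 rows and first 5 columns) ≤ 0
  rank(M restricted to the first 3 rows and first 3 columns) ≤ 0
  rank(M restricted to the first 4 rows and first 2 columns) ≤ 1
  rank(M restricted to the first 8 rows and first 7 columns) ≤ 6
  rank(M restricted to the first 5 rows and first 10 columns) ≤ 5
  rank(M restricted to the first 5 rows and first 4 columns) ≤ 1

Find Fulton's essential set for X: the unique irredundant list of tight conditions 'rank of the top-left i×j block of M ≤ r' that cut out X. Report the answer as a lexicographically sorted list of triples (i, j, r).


Reconstructing r_w from the 21 given conditions:

  R[1]: 0  0  0  0  0  1  1  1  1  1
  R[2]: 0  0  0  0  0  1  2  2  2  2
  R[3]: 0  0  0  0  0  1  2  2  2  3
  R[4]: 0  0  0  1  1  2  3  3  3  4
  R[5]: 0  0  0  1  1  2  3  4  4  5
  R[6]: 0  0  0  1  2  3  4  5  5  6
  R[7]: 0  0  0  1  2  3  4  5  6  7
  R[8]: 0  1  1  2  3  4  5  6  7  8
  R[9]: 1  2  2  3  4  5  6  7  8  9
  R[10]: 1  2  3  4  5  6  7  8  9  10

reading off 1-entries of Δ²R: w = (6, 7, 10, 4, 8, 5, 9, 2, 1, 3).

D(w) has 31 cells with 5 SE-corners; essential set:

[(3, 5, 0), (3, 9, 2), (5, 5, 1), (7, 3, 0), (8, 1, 0)]


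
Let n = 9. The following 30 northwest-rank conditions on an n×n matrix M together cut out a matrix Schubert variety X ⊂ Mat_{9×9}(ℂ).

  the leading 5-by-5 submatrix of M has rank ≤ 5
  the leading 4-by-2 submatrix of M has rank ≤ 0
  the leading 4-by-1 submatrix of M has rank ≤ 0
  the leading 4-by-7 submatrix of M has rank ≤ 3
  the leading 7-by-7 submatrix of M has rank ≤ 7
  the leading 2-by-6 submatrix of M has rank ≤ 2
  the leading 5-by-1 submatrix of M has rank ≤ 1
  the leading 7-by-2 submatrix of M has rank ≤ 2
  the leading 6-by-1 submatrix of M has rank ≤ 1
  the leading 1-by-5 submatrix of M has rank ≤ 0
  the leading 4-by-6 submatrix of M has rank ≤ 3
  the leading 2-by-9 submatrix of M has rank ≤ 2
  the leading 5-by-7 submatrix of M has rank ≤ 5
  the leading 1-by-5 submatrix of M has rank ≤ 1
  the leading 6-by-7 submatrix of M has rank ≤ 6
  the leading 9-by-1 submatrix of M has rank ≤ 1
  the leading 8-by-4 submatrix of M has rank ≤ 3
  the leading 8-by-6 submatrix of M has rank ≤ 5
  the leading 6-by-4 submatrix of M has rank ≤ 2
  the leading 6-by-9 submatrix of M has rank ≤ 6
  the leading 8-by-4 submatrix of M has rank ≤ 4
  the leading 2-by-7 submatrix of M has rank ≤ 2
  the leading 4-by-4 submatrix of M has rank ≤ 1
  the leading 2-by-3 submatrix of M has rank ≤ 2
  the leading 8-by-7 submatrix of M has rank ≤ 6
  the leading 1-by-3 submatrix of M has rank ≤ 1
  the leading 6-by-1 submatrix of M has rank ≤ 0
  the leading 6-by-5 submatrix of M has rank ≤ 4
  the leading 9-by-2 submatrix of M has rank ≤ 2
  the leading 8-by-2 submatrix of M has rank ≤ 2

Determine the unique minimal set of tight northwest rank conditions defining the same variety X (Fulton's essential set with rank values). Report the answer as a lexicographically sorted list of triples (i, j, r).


Recovering R(i,j) via the rank-extension bound from the 30 conditions:

  row 1: 0, 0, 0, 0, 0, 1, 1, 1, 1
  row 2: 0, 0, 1, 1, 1, 2, 2, 2, 2
  row 3: 0, 0, 1, 1, 2, 3, 3, 3, 3
  row 4: 0, 0, 1, 1, 2, 3, 3, 4, 4
  row 5: 0, 1, 2, 2, 3, 4, 4, 5, 5
  row 6: 0, 1, 2, 2, 3, 4, 5, 6, 6
  row 7: 1, 2, 3, 3, 4, 5, 6, 7, 7
  row 8: 1, 2, 3, 3, 4, 5, 6, 7, 8
  row 9: 1, 2, 3, 4, 5, 6, 7, 8, 9

reading off 1-entries of Δ²R: w = (6, 3, 5, 8, 2, 7, 1, 9, 4).

|D(w)|=18, |Ess(w)|=7:

[(1, 5, 0), (4, 2, 0), (4, 4, 1), (4, 7, 3), (6, 1, 0), (6, 4, 2), (8, 4, 3)]


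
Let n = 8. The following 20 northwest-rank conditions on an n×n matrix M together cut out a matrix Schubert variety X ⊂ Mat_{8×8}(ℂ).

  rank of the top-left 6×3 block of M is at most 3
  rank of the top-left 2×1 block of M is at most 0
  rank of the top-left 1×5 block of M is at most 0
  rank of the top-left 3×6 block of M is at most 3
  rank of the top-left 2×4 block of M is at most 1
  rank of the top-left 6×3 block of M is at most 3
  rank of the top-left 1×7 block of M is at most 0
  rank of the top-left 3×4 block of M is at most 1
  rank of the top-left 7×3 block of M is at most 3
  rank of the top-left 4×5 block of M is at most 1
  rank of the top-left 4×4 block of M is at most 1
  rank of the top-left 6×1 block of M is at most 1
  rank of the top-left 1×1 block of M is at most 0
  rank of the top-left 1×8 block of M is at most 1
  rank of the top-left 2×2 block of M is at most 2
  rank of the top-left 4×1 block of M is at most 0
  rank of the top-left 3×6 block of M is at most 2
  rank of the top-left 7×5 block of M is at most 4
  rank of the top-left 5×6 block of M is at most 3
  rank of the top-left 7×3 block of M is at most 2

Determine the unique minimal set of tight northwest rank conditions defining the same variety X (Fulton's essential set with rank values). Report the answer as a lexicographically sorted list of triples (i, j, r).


Rank table r_w(8×8) implied by the 20 constraints:

  row 1: 0, 0, 0, 0, 0, 0, 0, 1
  row 2: 0, 1, 1, 1, 1, 1, 1, 2
  row 3: 0, 1, 1, 1, 1, 2, 2, 3
  row 4: 0, 1, 1, 1, 1, 2, 3, 4
  row 5: 1, 2, 2, 2, 2, 3, 4, 5
  row 6: 1, 2, 2, 3, 3, 4, 5, 6
  row 7: 1, 2, 2, 3, 4, 5, 6, 7
  row 8: 1, 2, 3, 4, 5, 6, 7, 8

so w = (8, 2, 6, 7, 1, 4, 5, 3).

Fulton essential set (4 of the 18 Rothe cells):

[(1, 7, 0), (4, 1, 0), (4, 5, 1), (7, 3, 2)]


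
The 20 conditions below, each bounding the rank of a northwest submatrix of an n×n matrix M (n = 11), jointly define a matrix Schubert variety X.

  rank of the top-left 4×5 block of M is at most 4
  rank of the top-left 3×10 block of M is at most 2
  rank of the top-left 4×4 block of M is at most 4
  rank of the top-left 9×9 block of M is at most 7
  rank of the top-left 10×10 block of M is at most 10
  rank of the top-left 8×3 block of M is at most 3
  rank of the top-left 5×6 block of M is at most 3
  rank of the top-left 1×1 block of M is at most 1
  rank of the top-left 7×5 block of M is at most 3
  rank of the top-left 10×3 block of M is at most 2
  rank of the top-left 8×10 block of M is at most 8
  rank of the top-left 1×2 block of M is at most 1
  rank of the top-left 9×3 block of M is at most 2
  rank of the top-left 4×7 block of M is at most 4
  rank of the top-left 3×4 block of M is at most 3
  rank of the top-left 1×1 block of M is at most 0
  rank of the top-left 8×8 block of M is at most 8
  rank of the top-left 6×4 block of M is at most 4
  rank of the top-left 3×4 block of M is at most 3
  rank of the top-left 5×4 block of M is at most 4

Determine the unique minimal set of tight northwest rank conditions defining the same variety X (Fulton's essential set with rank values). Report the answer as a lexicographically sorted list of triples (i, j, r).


Recovering R(i,j) via the rank-extension bound from the 20 conditions:

  row 1: 0, 1, 1, 1, 1, 1, 1, 1, 1, 1, 1
  row 2: 1, 2, 2, 2, 2, 2, 2, 2, 2, 2, 2
  row 3: 1, 2, 2, 2, 2, 2, 2, 2, 2, 2, 3
  row 4: 1, 2, 2, 3, 3, 3, 3, 3, 3, 3, 4
  row 5: 1, 2, 2, 3, 3, 3, 4, 4, 4, 4, 5
  row 6: 1, 2, 2, 3, 3, 4, 5, 5, 5, 5, 6
  row 7: 1, 2, 2, 3, 3, 4, 5, 6, 6, 6, 7
  row 8: 1, 2, 2, 3, 4, 5, 6, 7, 7, 7, 8
  row 9: 1, 2, 2, 3, 4, 5, 6, 7, 7, 8, 9
  row 10: 1, 2, 2, 3, 4, 5, 6, 7, 8, 9, 10
  row 11: 1, 2, 3, 4, 5, 6, 7, 8, 9, 10, 11

giving w = (2, 1, 11, 4, 7, 6, 8, 5, 10, 9, 3) via Δ²R.

D(w) has 21 cells with 6 SE-corners; essential set:

[(1, 1, 0), (3, 10, 2), (5, 6, 3), (7, 5, 3), (9, 9, 7), (10, 3, 2)]


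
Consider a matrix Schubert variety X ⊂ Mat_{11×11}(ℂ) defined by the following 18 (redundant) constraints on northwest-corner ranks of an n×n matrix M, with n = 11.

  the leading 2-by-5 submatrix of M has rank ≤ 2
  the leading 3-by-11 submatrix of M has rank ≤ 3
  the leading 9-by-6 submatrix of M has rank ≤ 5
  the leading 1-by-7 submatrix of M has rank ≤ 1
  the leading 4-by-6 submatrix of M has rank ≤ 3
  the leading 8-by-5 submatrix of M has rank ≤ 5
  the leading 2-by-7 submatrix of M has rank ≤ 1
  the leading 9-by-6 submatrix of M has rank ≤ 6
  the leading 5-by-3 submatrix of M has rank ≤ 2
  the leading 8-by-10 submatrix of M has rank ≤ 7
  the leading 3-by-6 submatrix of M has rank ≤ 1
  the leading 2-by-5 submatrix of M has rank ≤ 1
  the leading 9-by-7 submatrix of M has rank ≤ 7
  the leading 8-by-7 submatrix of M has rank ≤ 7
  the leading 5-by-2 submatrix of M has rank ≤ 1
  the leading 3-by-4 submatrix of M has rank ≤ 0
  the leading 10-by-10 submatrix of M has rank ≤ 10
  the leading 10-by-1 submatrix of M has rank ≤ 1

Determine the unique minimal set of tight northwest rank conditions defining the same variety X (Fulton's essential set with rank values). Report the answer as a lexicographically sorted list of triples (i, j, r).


Propagating the 18 rank bounds to every northwest block:

  i=1: 0 0 0 0 1 1 1 1 1 1 1
  i=2: 0 0 0 0 1 1 1 2 2 2 2
  i=3: 0 0 0 0 1 1 2 3 3 3 3
  i=4: 1 1 1 1 2 2 3 4 4 4 4
  i=5: 1 1 2 2 3 3 4 5 5 5 5
  i=6: 1 2 3 3 4 4 5 6 6 6 6
  i=7: 1 2 3 4 5 5 6 7 7 7 7
  i=8: 1 2 3 4 5 5 6 7 7 7 8
  i=9: 1 2 3 4 5 5 6 7 8 8 9
  i=10: 1 2 3 4 5 6 7 8 9 9 10
  i=11: 1 2 3 4 5 6 7 8 9 10 11

second differences of R give the permutation w = (5, 8, 7, 1, 3, 2, 4, 11, 9, 6, 10).

|D(w)|=20, |Ess(w)|=6:

[(2, 7, 1), (3, 4, 0), (3, 6, 1), (5, 2, 1), (8, 10, 7), (9, 6, 5)]


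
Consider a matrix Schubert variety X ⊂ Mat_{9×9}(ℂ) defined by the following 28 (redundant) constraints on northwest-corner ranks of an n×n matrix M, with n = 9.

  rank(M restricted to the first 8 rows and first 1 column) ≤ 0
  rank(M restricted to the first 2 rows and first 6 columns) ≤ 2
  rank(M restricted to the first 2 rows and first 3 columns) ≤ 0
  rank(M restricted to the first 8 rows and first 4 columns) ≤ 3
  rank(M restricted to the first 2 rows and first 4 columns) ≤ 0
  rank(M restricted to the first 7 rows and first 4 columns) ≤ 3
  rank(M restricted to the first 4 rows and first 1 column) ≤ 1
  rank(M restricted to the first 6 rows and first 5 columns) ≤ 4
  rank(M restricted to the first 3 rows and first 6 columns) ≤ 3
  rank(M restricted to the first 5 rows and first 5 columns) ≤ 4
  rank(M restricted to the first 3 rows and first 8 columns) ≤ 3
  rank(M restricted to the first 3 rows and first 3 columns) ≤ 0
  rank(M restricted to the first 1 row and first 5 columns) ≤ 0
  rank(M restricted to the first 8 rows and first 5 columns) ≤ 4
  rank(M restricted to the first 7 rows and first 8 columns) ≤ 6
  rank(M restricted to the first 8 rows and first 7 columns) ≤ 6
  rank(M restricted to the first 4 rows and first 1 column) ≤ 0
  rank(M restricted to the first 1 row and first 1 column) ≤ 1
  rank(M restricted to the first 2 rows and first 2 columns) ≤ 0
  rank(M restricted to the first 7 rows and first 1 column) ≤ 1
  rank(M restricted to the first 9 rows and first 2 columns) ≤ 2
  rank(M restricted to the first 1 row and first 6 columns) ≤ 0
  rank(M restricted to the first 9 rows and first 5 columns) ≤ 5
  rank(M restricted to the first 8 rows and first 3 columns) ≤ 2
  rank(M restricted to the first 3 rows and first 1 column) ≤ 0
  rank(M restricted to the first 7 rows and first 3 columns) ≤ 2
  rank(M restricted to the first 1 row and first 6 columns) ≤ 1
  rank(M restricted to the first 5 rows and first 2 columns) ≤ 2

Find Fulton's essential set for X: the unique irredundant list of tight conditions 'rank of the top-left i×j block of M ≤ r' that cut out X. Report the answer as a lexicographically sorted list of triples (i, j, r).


Recovering R(i,j) via the rank-extension bound from the 28 conditions:

  R[1]: 0, 0, 0, 0, 0, 0, 1, 1, 1
  R[2]: 0, 0, 0, 0, 1, 1, 2, 2, 2
  R[3]: 0, 0, 0, 1, 2, 2, 3, 3, 3
  R[4]: 0, 1, 1, 2, 3, 3, 4, 4, 4
  R[5]: 0, 1, 2, 3, 4, 4, 5, 5, 5
  R[6]: 0, 1, 2, 3, 4, 5, 6, 6, 6
  R[7]: 0, 1, 2, 3, 4, 5, 6, 6, 7
  R[8]: 0, 1, 2, 3, 4, 5, 6, 7, 8
  R[9]: 1, 2, 3, 4, 5, 6, 7, 8, 9

reading off 1-entries of Δ²R: w = (7, 5, 4, 2, 3, 6, 9, 8, 1).

ℓ(w)=19; the 5 essential cells (i,j,r):

[(1, 6, 0), (2, 4, 0), (3, 3, 0), (7, 8, 6), (8, 1, 0)]
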